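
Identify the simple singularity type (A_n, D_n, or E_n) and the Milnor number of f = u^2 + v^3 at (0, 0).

Type A_2, Milnor number mu = 2.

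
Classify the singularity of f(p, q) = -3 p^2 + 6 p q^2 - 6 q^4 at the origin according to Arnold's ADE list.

A_3

The Hessian of f at 0 has rank 1. Corank 1: A-series; mu = 3 gives A_3.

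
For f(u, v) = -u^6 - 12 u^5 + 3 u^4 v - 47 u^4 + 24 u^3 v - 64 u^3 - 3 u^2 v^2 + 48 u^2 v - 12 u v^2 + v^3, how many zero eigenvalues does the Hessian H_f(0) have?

The Hessian at 0 is [[0, 0], [0, 0]] of rank 0; hence corank 2.

2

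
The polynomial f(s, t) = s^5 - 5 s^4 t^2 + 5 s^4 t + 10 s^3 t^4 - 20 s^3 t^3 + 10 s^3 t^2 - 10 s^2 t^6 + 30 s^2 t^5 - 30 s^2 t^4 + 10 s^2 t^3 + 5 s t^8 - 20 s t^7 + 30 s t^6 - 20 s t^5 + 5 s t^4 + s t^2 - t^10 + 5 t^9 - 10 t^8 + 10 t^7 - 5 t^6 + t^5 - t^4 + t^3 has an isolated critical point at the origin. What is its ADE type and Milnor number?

Type D_6, Milnor number mu = 6.

The Hessian of f at 0 has rank 0. Corank 2; j^3 = t^2*(s + t) has shape L^2 M (L != M), so D-series; mu = 6 gives D_6.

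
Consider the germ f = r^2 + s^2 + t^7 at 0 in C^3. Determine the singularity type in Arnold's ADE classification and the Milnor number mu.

Type A_6, Milnor number mu = 6.

The Hessian of f at 0 is [[2, 0, 0], [0, 0, 0], [0, 0, 2]] with rank 2, so corank 1. A Groebner basis of the Jacobian ideal J(f) in C{s,t,r} is {t^6, s, r}; counting standard monomials gives mu = 6. Corank 1: A-series; mu = 6 gives A_6.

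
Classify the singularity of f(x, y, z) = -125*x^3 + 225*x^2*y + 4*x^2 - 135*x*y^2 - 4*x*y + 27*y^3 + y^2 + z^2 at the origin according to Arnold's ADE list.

A2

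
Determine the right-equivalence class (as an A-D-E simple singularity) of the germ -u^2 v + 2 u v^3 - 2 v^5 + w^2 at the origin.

D6

The Hessian of f at 0 has rank 1. Corank 2; j^3 = -u^2*v has shape L^2 M (L != M), so D-series; mu = 6 gives D_6.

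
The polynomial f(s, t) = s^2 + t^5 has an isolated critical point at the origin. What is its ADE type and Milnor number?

The Hessian of f at 0 is [[2, 0], [0, 0]] with rank 1, so corank 1. A Groebner basis of the Jacobian ideal J(f) in C{s,t} is {t^4, s}; counting standard monomials gives mu = 4. Corank 1: A-series; mu = 4 gives A_4.

Type A_4, Milnor number mu = 4.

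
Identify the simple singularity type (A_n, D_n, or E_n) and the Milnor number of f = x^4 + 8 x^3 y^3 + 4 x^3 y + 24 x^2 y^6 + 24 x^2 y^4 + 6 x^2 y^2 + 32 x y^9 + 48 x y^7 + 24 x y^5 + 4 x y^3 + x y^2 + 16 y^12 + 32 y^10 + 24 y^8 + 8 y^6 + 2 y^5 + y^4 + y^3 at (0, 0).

The Hessian of f at 0 is [[0, 0], [0, 0]] with rank 0, so corank 2. A Groebner basis of the Jacobian ideal J(f) in C{x,y} is {x^3 + y^2/4, y^3, x*y + y^2}; counting standard monomials gives mu = 5. Corank 2; j^3 = y^2*(x + y) has shape L^2 M (L != M), so D-series; mu = 5 gives D_5.

Type D_{5}, Milnor number mu = 5.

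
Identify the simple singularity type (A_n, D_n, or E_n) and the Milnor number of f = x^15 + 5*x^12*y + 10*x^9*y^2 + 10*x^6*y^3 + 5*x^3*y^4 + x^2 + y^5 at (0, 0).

Type A_{4}, Milnor number mu = 4.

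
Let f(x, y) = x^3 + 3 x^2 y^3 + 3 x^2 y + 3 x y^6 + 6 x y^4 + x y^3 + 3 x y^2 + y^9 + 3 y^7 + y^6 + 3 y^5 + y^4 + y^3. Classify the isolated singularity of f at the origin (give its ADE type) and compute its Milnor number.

The Hessian of f at 0 has rank 0. Corank 2; j^3 = (x + y)^3 is a perfect cube, so E-series; the 4-jet and mu = 7 give E_7.

Type E_{7}, Milnor number mu = 7.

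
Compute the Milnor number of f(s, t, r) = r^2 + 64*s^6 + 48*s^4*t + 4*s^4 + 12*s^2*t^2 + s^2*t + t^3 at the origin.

4

The Hessian of f at 0 has rank 1. Corank 2; j^3 = t*(s^2 + t^2) splits into three distinct lines over C (the quadratic factor has nonzero discriminant), so D_4.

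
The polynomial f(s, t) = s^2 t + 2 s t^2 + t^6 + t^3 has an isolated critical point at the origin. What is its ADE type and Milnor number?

Type D_{7}, Milnor number mu = 7.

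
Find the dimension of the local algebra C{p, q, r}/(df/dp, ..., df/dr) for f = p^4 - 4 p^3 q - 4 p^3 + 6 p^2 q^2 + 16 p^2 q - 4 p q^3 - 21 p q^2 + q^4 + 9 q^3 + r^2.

The Hessian of f at 0 has rank 1. Corank 2; j^3 = -(p - q)*(2*p - 3*q)^2 has shape L^2 M (L != M), so D-series; mu = 5 gives D_5.

5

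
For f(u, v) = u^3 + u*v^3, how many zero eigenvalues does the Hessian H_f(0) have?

2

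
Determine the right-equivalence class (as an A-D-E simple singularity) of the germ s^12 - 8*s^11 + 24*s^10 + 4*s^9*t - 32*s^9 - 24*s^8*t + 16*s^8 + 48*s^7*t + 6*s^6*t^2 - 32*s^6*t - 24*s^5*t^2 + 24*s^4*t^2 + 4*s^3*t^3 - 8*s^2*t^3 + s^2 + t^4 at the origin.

A_3

The Hessian of f at 0 is [[2, 0], [0, 0]] with rank 1, so corank 1. A Groebner basis of the Jacobian ideal J(f) in C{s,t} is {t^3, s}; counting standard monomials gives mu = 3. Corank 1: A-series; mu = 3 gives A_3.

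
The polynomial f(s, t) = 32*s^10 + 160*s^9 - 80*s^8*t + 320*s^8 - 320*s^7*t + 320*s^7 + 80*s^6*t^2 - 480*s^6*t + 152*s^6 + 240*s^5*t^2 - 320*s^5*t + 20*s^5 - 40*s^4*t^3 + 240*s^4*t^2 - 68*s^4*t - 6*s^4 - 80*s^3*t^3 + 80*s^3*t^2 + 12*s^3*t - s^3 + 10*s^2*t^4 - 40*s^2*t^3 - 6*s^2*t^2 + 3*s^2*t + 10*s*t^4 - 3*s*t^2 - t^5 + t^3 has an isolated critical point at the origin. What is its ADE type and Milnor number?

Type E_8, Milnor number mu = 8.

The Hessian of f at 0 has rank 0. Corank 2; j^3 = -(s - t)^3 is a perfect cube, so E-series; the 5-jet and mu = 8 give E_8.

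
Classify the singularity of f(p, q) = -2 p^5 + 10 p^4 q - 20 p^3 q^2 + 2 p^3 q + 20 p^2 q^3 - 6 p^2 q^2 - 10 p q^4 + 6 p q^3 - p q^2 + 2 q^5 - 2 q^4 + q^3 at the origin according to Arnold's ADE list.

The Hessian of f at 0 is [[0, 0], [0, 0]] with rank 0, so corank 2. A Groebner basis of the Jacobian ideal J(f) in C{p,q} is {p^3 - p*q + 7*q^2/4, p^2*q + q^2/4, p*q^2, q^3}; counting standard monomials gives mu = 6. Corank 2; j^3 = -q^2*(p - q) has shape L^2 M (L != M), so D-series; mu = 6 gives D_6.

D_{6}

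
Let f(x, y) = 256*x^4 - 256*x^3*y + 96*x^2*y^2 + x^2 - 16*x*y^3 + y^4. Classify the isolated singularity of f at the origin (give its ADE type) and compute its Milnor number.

The Hessian of f at 0 is [[2, 0], [0, 0]] with rank 1, so corank 1. A Groebner basis of the Jacobian ideal J(f) in C{x,y} is {y^3, x}; counting standard monomials gives mu = 3. Corank 1: A-series; mu = 3 gives A_3.

Type A3, Milnor number mu = 3.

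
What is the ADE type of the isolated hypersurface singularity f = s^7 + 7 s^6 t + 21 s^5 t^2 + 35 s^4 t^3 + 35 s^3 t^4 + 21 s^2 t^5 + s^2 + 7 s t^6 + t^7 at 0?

A_6

The Hessian of f at 0 has rank 1. Corank 1: A-series; mu = 6 gives A_6.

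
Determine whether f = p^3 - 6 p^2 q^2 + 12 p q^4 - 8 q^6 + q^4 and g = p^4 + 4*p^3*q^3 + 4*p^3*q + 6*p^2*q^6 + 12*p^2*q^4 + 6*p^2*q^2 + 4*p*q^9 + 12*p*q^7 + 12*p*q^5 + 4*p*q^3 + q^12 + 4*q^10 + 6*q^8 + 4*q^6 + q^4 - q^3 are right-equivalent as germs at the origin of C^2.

The Hessian of f at 0 has rank 0. Corank 2; j^3 = p^3 is a perfect cube, so E-series; the 4-jet and mu = 6 give E_6. The Hessian of g at 0 has rank 0. Corank 2; j^3 = -q^3 is a perfect cube, so E-series; the 4-jet and mu = 6 give E_6. Both have type E_6, hence right-equivalent.

Yes.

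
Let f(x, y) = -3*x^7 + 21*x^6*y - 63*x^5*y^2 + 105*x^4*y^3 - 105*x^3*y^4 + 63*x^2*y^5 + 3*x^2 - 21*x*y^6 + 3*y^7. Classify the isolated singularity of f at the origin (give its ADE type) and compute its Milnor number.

Type A_{6}, Milnor number mu = 6.

The Hessian of f at 0 has rank 1. Corank 1: A-series; mu = 6 gives A_6.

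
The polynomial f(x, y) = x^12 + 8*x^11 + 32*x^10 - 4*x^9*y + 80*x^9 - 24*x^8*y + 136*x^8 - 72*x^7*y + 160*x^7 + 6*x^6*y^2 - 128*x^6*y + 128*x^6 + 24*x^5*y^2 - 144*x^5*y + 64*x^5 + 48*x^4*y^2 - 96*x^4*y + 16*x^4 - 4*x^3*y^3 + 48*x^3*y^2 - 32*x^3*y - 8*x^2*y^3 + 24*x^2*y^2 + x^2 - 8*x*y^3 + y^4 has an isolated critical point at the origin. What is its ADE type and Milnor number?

The Hessian of f at 0 is [[2, 0], [0, 0]] with rank 1, so corank 1. A Groebner basis of the Jacobian ideal J(f) in C{x,y} is {y^3, x}; counting standard monomials gives mu = 3. Corank 1: A-series; mu = 3 gives A_3.

Type A_{3}, Milnor number mu = 3.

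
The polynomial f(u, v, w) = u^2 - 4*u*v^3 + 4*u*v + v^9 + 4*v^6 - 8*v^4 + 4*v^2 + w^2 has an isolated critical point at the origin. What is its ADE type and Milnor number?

The Hessian of f at 0 has rank 2. Corank 1: A-series; mu = 8 gives A_8.

Type A_{8}, Milnor number mu = 8.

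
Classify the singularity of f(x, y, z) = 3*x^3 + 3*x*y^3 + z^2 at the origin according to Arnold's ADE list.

The Hessian of f at 0 is [[0, 0, 0], [0, 0, 0], [0, 0, 2]] with rank 1, so corank 2. A Groebner basis of the Jacobian ideal J(f) in C{x,y,z} is {x^3, x*y^2, 3*x^2 + y^3, z}; counting standard monomials gives mu = 7. Corank 2; j^3 = 3*x^3 is a perfect cube, so E-series; the 4-jet and mu = 7 give E_7.

E7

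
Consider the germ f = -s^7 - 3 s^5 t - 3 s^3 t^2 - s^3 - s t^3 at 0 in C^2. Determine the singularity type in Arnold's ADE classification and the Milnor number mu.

The Hessian of f at 0 has rank 0. Corank 2; j^3 = -s^3 is a perfect cube, so E-series; the 4-jet and mu = 7 give E_7.

Type E_{7}, Milnor number mu = 7.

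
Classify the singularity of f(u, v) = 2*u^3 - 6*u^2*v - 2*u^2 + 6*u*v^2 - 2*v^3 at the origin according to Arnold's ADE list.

The Hessian of f at 0 is [[-4, 0], [0, 0]] with rank 1, so corank 1. A Groebner basis of the Jacobian ideal J(f) in C{u,v} is {v^2, u}; counting standard monomials gives mu = 2. Corank 1: A-series; mu = 2 gives A_2.

A_{2}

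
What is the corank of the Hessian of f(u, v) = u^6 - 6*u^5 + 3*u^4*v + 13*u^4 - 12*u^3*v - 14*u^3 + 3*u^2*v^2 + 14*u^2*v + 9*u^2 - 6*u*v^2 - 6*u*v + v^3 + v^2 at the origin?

Hessian at 0 has rank 1.

1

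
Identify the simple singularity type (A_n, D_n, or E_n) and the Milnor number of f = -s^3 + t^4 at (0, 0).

Type E_6, Milnor number mu = 6.

The Hessian of f at 0 is [[0, 0], [0, 0]] with rank 0, so corank 2. A Groebner basis of the Jacobian ideal J(f) in C{s,t} is {t^3, s^2}; counting standard monomials gives mu = 6. Corank 2; j^3 = -s^3 is a perfect cube, so E-series; the 4-jet and mu = 6 give E_6.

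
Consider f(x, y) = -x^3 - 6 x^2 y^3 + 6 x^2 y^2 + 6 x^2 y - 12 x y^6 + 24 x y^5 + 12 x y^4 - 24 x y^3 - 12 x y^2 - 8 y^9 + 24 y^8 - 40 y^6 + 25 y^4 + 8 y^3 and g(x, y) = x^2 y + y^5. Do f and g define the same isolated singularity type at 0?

No.

The Hessian of f at 0 has rank 0. Corank 2; j^3 = -(x - 2*y)^3 is a perfect cube, so E-series; the 4-jet and mu = 6 give E_6. The Hessian of g at 0 has rank 0. Corank 2; j^3 = x^2*y has shape L^2 M (L != M), so D-series; mu = 6 gives D_6. f is E_6 but g is D_6, hence not right-equivalent.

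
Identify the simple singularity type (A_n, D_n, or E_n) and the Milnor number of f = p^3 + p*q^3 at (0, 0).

The Hessian of f at 0 has rank 0. Corank 2; j^3 = p^3 is a perfect cube, so E-series; the 4-jet and mu = 7 give E_7.

Type E7, Milnor number mu = 7.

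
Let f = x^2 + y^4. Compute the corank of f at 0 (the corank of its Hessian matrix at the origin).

1

Hessian at 0 has rank 1.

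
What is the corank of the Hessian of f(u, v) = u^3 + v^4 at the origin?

Hessian at 0 has rank 0.

2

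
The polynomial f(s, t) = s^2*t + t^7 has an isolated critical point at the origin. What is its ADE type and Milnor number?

Type D_8, Milnor number mu = 8.

The Hessian of f at 0 is [[0, 0], [0, 0]] with rank 0, so corank 2. A Groebner basis of the Jacobian ideal J(f) in C{s,t} is {s^2/7 + t^6, s^3, s*t}; counting standard monomials gives mu = 8. Corank 2; j^3 = s^2*t has shape L^2 M (L != M), so D-series; mu = 8 gives D_8.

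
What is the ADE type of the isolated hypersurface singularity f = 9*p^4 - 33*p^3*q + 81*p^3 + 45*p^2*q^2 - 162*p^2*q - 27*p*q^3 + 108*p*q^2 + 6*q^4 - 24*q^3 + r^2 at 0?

E_7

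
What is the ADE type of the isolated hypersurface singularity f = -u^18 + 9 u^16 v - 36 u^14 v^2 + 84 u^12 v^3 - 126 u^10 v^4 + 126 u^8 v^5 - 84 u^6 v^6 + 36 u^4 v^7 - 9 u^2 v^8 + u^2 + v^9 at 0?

A_8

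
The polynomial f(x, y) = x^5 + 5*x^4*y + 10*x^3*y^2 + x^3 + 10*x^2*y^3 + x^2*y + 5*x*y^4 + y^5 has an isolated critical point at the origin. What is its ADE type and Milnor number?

The Hessian of f at 0 has rank 0. Corank 2; j^3 = x^2*(x + y) has shape L^2 M (L != M), so D-series; mu = 6 gives D_6.

Type D6, Milnor number mu = 6.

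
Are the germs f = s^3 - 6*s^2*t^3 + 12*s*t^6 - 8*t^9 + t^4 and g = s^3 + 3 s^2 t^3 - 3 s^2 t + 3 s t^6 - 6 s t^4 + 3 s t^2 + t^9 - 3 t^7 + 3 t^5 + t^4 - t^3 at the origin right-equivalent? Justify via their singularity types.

The Hessian of f at 0 is [[0, 0], [0, 0]] with rank 0, so corank 2. A Groebner basis of the Jacobian ideal J(f) in C{s,t} is {t^3, s^2}; counting standard monomials gives mu = 6. Corank 2; j^3 = s^3 is a perfect cube, so E-series; the 4-jet and mu = 6 give E_6. The Hessian of g at 0 is [[0, 0], [0, 0]] with rank 0, so corank 2. A Groebner basis of the Jacobian ideal J(g) in C{s,t} is {t^3, s^2 - 2*s*t + t^2}; counting standard monomials gives mu = 6. Corank 2; j^3 = (s - t)^3 is a perfect cube, so E-series; the 4-jet and mu = 6 give E_6. Both have type E_6, hence right-equivalent.

Yes.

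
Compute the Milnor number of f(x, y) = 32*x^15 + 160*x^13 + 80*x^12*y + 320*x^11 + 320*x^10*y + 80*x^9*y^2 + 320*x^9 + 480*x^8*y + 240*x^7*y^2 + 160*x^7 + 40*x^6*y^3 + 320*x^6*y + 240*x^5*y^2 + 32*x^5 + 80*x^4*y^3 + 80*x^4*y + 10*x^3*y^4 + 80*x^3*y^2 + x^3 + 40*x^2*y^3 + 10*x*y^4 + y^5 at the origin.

The Hessian of f at 0 has rank 0. Corank 2; j^3 = x^3 is a perfect cube, so E-series; the 5-jet and mu = 8 give E_8.

8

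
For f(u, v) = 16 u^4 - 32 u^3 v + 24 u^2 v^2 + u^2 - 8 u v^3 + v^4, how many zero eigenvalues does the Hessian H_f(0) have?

1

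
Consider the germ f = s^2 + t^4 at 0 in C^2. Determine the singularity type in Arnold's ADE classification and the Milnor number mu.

Type A3, Milnor number mu = 3.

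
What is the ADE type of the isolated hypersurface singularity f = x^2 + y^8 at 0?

A_{7}

The Hessian of f at 0 has rank 1. Corank 1: A-series; mu = 7 gives A_7.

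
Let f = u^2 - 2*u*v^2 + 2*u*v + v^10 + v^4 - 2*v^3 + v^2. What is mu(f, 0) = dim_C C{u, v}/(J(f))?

9

The Hessian of f at 0 is [[2, 2], [2, 2]] with rank 1, so corank 1. A Groebner basis of the Jacobian ideal J(f) in C{u,v} is {u^5 - 10*u^4 - 30*u^3*v - 35*u^3 - 54*u^2*v - 23*u^2 - 27*u*v - 4*u - 4*v, u^4*v + 4*u^4 + 10*u^3*v + 10*u^3 + 15*u^2*v + 6*u^2 + 7*u*v + u + v, -u + v^2 - v}; counting standard monomials gives mu = 9. Corank 1: A-series; mu = 9 gives A_9.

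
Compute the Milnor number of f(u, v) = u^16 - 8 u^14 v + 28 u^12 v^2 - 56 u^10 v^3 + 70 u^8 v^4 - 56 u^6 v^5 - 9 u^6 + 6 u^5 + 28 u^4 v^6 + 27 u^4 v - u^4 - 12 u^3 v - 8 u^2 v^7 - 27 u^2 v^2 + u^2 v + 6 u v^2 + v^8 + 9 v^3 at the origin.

9

The Hessian of f at 0 is [[0, 0], [0, 0]] with rank 0, so corank 2. A Groebner basis of the Jacobian ideal J(f) in C{u,v} is {u^4 - u^3/3 - u*v/3 - v^2, 531449*u^3/648 - 2187*u^2/8 + u*v^3 + 2*u*v^2/3 - 531409*u*v/648 + v^3 + 4*v^2/27, -177149*u^3/162 + 729*u^2/2 - 14*u*v^2/27 + 531419*u*v/486 + v^4 - 2*v^3/3 - 11*v^2/81, u^2*v - u*v/3 - v^2}; counting standard monomials gives mu = 9. Corank 2; j^3 = v*(u + 3*v)^2 has shape L^2 M (L != M), so D-series; mu = 9 gives D_9.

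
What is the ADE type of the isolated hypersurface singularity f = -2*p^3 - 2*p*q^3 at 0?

E_7

The Hessian of f at 0 has rank 0. Corank 2; j^3 = -2*p^3 is a perfect cube, so E-series; the 4-jet and mu = 7 give E_7.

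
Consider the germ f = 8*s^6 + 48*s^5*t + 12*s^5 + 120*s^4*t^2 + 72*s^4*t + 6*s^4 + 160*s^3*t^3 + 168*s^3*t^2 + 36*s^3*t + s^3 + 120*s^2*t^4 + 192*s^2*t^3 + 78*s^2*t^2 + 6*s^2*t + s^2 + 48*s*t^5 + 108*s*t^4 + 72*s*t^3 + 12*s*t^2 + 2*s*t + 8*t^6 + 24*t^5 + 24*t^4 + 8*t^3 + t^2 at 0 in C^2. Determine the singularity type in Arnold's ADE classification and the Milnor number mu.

The Hessian of f at 0 has rank 1. Corank 1: A-series; mu = 2 gives A_2.

Type A_{2}, Milnor number mu = 2.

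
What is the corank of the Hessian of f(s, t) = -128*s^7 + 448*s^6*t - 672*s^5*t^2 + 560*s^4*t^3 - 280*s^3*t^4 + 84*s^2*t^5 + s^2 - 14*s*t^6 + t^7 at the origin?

1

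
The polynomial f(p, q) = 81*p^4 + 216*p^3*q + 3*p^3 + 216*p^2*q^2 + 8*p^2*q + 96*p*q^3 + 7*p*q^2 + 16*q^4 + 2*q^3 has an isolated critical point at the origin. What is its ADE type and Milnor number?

Type D_5, Milnor number mu = 5.

The Hessian of f at 0 has rank 0. Corank 2; j^3 = (p + q)^2*(3*p + 2*q) has shape L^2 M (L != M), so D-series; mu = 5 gives D_5.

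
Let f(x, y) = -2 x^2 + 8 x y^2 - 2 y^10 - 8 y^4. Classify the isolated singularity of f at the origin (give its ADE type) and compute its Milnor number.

Type A_9, Milnor number mu = 9.

The Hessian of f at 0 has rank 1. Corank 1: A-series; mu = 9 gives A_9.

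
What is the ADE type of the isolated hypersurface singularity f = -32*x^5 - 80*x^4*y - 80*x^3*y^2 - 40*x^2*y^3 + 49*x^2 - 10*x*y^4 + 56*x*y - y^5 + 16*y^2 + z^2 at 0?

A4

The Hessian of f at 0 is [[98, 56, 0], [56, 32, 0], [0, 0, 2]] with rank 2, so corank 1. A Groebner basis of the Jacobian ideal J(f) in C{x,y,z} is {y^4, x + 4*y/7, z}; counting standard monomials gives mu = 4. Corank 1: A-series; mu = 4 gives A_4.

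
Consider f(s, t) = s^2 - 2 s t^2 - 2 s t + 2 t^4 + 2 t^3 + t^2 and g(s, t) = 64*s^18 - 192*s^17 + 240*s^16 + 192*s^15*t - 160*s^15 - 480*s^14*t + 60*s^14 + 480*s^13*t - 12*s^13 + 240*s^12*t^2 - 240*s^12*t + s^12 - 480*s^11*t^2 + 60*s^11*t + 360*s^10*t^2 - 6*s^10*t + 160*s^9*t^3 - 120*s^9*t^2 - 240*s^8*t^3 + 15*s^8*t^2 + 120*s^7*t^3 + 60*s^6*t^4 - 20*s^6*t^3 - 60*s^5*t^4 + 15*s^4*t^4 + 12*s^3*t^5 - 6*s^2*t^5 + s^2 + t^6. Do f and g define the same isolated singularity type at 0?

No.

The Hessian of f at 0 has rank 1. Corank 1: A-series; mu = 3 gives A_3. The Hessian of g at 0 has rank 1. Corank 1: A-series; mu = 5 gives A_5. f is A_3 but g is A_5, hence not right-equivalent.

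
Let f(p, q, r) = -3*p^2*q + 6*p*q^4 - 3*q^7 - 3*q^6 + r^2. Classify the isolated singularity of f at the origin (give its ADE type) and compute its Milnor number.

The Hessian of f at 0 is [[0, 0, 0], [0, 0, 0], [0, 0, 2]] with rank 1, so corank 2. A Groebner basis of the Jacobian ideal J(f) in C{p,q,r} is {-p*q + q^4, p^3, p^2*q, p^2/6 + p*q^2, r}; counting standard monomials gives mu = 7. Corank 2; j^3 = -3*p^2*q has shape L^2 M (L != M), so D-series; mu = 7 gives D_7.

Type D7, Milnor number mu = 7.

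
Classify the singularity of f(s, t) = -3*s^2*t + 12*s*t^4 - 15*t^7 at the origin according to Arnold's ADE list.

D_{8}

The Hessian of f at 0 has rank 0. Corank 2; j^3 = -3*s^2*t has shape L^2 M (L != M), so D-series; mu = 8 gives D_8.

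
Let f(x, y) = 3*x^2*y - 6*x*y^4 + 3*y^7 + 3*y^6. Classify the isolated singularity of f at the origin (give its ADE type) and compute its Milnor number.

Type D_7, Milnor number mu = 7.

The Hessian of f at 0 has rank 0. Corank 2; j^3 = 3*x^2*y has shape L^2 M (L != M), so D-series; mu = 7 gives D_7.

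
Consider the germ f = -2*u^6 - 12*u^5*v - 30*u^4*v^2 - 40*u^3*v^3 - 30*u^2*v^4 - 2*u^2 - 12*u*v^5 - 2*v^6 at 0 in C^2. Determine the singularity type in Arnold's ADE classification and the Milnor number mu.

Type A_{5}, Milnor number mu = 5.

The Hessian of f at 0 has rank 1. Corank 1: A-series; mu = 5 gives A_5.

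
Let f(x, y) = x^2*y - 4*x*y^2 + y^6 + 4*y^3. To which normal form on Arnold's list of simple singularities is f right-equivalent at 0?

D7

The Hessian of f at 0 has rank 0. Corank 2; j^3 = y*(x - 2*y)^2 has shape L^2 M (L != M), so D-series; mu = 7 gives D_7.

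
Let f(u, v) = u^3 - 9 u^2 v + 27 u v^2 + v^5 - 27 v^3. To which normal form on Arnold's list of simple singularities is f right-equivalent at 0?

The Hessian of f at 0 has rank 0. Corank 2; j^3 = (u - 3*v)^3 is a perfect cube, so E-series; the 5-jet and mu = 8 give E_8.

E8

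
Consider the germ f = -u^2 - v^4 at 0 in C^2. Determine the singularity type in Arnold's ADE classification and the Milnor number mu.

Type A_{3}, Milnor number mu = 3.

The Hessian of f at 0 has rank 1. Corank 1: A-series; mu = 3 gives A_3.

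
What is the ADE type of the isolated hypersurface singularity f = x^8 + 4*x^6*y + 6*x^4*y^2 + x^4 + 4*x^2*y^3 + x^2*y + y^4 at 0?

The Hessian of f at 0 has rank 0. Corank 2; j^3 = x^2*y has shape L^2 M (L != M), so D-series; mu = 5 gives D_5.

D_{5}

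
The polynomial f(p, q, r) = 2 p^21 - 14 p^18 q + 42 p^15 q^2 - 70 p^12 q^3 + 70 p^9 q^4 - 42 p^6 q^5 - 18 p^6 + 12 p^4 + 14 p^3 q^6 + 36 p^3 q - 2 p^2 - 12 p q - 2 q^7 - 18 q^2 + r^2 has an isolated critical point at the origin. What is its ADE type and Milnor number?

Type A_6, Milnor number mu = 6.

The Hessian of f at 0 has rank 2. Corank 1: A-series; mu = 6 gives A_6.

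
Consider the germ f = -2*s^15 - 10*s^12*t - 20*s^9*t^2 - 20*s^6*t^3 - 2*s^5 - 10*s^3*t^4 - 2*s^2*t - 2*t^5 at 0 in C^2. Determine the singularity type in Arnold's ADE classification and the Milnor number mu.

Type D_{6}, Milnor number mu = 6.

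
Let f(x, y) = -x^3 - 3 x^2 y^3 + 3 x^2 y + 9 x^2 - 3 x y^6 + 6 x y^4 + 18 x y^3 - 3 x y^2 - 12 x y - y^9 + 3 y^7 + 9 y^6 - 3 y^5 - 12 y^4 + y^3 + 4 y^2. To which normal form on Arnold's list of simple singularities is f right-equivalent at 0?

A2

The Hessian of f at 0 has rank 1. Corank 1: A-series; mu = 2 gives A_2.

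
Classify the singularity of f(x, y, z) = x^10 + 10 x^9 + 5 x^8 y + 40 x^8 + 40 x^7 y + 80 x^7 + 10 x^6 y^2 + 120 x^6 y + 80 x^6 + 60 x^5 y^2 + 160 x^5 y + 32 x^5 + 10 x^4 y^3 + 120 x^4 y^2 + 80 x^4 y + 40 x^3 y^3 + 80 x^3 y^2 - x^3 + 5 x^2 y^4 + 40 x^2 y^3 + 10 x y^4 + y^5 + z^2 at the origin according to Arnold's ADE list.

The Hessian of f at 0 has rank 1. Corank 2; j^3 = -x^3 is a perfect cube, so E-series; the 5-jet and mu = 8 give E_8.

E8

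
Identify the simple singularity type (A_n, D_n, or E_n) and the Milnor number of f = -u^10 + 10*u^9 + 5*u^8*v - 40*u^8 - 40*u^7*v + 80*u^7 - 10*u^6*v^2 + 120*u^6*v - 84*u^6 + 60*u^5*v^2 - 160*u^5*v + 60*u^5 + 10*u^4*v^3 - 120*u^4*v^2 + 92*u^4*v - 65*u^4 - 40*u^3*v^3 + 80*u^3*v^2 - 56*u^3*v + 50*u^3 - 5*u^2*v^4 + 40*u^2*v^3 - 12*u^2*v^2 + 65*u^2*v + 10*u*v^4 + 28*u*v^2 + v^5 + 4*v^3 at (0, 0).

Type D6, Milnor number mu = 6.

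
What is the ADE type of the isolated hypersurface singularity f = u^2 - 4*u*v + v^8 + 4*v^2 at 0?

A_7

The Hessian of f at 0 is [[2, -4], [-4, 8]] with rank 1, so corank 1. A Groebner basis of the Jacobian ideal J(f) in C{u,v} is {v^7, u - 2*v}; counting standard monomials gives mu = 7. Corank 1: A-series; mu = 7 gives A_7.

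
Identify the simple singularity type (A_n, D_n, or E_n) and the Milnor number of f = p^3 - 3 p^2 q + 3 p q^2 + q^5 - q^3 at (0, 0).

Type E_8, Milnor number mu = 8.

The Hessian of f at 0 is [[0, 0], [0, 0]] with rank 0, so corank 2. A Groebner basis of the Jacobian ideal J(f) in C{p,q} is {q^4, p^2 - 2*p*q + q^2}; counting standard monomials gives mu = 8. Corank 2; j^3 = (p - q)^3 is a perfect cube, so E-series; the 5-jet and mu = 8 give E_8.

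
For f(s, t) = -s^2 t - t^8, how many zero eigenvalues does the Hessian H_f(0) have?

2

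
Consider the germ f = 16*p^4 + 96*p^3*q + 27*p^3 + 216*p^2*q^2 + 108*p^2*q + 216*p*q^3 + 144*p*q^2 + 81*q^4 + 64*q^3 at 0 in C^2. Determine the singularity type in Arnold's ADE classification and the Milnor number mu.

The Hessian of f at 0 has rank 0. Corank 2; j^3 = (3*p + 4*q)^3 is a perfect cube, so E-series; the 4-jet and mu = 6 give E_6.

Type E6, Milnor number mu = 6.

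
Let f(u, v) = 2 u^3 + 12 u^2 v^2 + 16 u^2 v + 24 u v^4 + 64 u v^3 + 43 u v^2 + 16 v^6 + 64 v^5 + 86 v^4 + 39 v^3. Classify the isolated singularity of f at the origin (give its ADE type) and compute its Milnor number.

Type D4, Milnor number mu = 4.

The Hessian of f at 0 has rank 0. Corank 2; j^3 = (u + 3*v)*(2*u^2 + 10*u*v + 13*v^2) splits into three distinct lines over C (the quadratic factor has nonzero discriminant), so D_4.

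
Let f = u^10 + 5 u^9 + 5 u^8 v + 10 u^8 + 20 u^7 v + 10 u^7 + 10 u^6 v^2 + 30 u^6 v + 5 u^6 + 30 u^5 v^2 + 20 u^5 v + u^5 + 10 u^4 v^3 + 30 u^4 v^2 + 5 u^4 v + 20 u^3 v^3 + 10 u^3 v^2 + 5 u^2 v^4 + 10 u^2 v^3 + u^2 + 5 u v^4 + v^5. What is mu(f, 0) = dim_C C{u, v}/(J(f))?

The Hessian of f at 0 is [[2, 0], [0, 0]] with rank 1, so corank 1. A Groebner basis of the Jacobian ideal J(f) in C{u,v} is {v^4, u}; counting standard monomials gives mu = 4. Corank 1: A-series; mu = 4 gives A_4.

4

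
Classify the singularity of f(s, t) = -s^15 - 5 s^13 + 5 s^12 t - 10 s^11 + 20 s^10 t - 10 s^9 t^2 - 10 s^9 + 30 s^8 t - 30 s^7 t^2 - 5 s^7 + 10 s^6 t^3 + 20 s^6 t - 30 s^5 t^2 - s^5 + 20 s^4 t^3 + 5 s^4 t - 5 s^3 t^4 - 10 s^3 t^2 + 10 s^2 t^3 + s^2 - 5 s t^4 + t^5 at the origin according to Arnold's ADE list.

The Hessian of f at 0 has rank 1. Corank 1: A-series; mu = 4 gives A_4.

A_4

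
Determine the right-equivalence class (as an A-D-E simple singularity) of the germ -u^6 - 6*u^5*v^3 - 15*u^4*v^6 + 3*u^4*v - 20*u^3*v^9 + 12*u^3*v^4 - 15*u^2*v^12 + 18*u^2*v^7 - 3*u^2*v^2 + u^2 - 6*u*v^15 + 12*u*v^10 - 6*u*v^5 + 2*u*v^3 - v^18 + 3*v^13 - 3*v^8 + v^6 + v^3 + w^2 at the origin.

A2

The Hessian of f at 0 is [[2, 0, 0], [0, 0, 0], [0, 0, 2]] with rank 2, so corank 1. A Groebner basis of the Jacobian ideal J(f) in C{u,v,w} is {v^2, u, w}; counting standard monomials gives mu = 2. Corank 1: A-series; mu = 2 gives A_2.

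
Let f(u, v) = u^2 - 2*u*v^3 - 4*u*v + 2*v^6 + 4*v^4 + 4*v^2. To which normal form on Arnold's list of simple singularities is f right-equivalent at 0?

A5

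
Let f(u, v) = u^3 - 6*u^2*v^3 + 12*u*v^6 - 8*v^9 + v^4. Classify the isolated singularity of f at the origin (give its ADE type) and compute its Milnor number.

Type E_{6}, Milnor number mu = 6.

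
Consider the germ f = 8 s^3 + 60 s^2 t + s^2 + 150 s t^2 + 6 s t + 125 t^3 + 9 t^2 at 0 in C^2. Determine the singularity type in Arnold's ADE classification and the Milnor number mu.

Type A_2, Milnor number mu = 2.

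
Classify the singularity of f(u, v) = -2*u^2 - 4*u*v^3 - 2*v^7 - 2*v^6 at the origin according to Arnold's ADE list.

A_6

The Hessian of f at 0 has rank 1. Corank 1: A-series; mu = 6 gives A_6.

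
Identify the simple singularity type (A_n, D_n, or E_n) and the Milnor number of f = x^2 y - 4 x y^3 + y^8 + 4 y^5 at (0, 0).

Type D_{9}, Milnor number mu = 9.

The Hessian of f at 0 has rank 0. Corank 2; j^3 = x^2*y has shape L^2 M (L != M), so D-series; mu = 9 gives D_9.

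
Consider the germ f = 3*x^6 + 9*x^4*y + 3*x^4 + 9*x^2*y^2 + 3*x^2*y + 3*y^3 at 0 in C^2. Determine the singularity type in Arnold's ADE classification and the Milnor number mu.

Type D_4, Milnor number mu = 4.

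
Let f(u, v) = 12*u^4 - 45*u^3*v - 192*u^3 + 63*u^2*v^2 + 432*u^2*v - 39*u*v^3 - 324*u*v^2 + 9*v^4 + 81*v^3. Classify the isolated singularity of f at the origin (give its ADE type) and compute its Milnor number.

The Hessian of f at 0 is [[0, 0], [0, 0]] with rank 0, so corank 2. A Groebner basis of the Jacobian ideal J(f) in C{u,v} is {196608*u^2 - 294912*u*v + v^4 + 64*v^3 + 110592*v^2, u^3 - 1008*u^2 + 1512*u*v - 3*v^3/4 - 567*v^2, u^2*v - 832*u^2 + 1248*u*v - 5*v^3/6 - 468*v^2, -512*u^2 + u*v^2 + 768*u*v - 11*v^3/12 - 288*v^2}; counting standard monomials gives mu = 7. Corank 2; j^3 = -3*(4*u - 3*v)^3 is a perfect cube, so E-series; the 4-jet and mu = 7 give E_7.

Type E_7, Milnor number mu = 7.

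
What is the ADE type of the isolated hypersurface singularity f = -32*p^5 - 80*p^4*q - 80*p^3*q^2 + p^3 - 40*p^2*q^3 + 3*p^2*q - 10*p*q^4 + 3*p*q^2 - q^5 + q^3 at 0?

E_{8}

The Hessian of f at 0 is [[0, 0], [0, 0]] with rank 0, so corank 2. A Groebner basis of the Jacobian ideal J(f) in C{p,q} is {q^5, p*q^3 + 7*q^4/8, p^2 + 2*p*q + q^2}; counting standard monomials gives mu = 8. Corank 2; j^3 = (p + q)^3 is a perfect cube, so E-series; the 5-jet and mu = 8 give E_8.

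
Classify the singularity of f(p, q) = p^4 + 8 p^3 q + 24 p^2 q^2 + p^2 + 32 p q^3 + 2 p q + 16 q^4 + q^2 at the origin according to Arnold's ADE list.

A3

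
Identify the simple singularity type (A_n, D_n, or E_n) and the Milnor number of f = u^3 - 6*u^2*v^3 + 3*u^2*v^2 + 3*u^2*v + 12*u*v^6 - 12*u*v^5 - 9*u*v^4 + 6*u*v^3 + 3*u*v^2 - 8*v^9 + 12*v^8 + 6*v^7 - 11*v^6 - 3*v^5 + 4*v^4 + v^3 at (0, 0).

The Hessian of f at 0 has rank 0. Corank 2; j^3 = (u + v)^3 is a perfect cube, so E-series; the 4-jet and mu = 6 give E_6.

Type E_6, Milnor number mu = 6.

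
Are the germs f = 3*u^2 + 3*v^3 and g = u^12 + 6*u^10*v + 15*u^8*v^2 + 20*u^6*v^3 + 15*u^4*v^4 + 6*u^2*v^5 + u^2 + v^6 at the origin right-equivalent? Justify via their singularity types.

The Hessian of f at 0 is [[6, 0], [0, 0]] with rank 1, so corank 1. A Groebner basis of the Jacobian ideal J(f) in C{u,v} is {v^2, u}; counting standard monomials gives mu = 2. Corank 1: A-series; mu = 2 gives A_2. The Hessian of g at 0 is [[2, 0], [0, 0]] with rank 1, so corank 1. A Groebner basis of the Jacobian ideal J(g) in C{u,v} is {v^5, u}; counting standard monomials gives mu = 5. Corank 1: A-series; mu = 5 gives A_5. f is A_2 but g is A_5, hence not right-equivalent.

No.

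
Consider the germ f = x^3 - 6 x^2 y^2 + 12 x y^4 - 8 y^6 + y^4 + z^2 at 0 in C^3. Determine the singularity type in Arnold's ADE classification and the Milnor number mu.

The Hessian of f at 0 has rank 1. Corank 2; j^3 = x^3 is a perfect cube, so E-series; the 4-jet and mu = 6 give E_6.

Type E_6, Milnor number mu = 6.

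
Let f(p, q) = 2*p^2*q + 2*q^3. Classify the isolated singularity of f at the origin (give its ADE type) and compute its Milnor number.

The Hessian of f at 0 is [[0, 0], [0, 0]] with rank 0, so corank 2. A Groebner basis of the Jacobian ideal J(f) in C{p,q} is {q^3, p^2 + 3*q^2, p*q}; counting standard monomials gives mu = 4. Corank 2; j^3 = 2*q*(p^2 + q^2) splits into three distinct lines over C (the quadratic factor has nonzero discriminant), so D_4.

Type D_4, Milnor number mu = 4.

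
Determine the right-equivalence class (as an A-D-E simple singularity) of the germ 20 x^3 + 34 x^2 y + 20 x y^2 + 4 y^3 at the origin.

D_{4}

The Hessian of f at 0 is [[0, 0], [0, 0]] with rank 0, so corank 2. A Groebner basis of the Jacobian ideal J(f) in C{x,y} is {y^3, x^2 - 2*y^2/11, x*y + 5*y^2/11}; counting standard monomials gives mu = 4. Corank 2; j^3 = 2*(2*x + y)*(5*x^2 + 6*x*y + 2*y^2) splits into three distinct lines over C (the quadratic factor has nonzero discriminant), so D_4.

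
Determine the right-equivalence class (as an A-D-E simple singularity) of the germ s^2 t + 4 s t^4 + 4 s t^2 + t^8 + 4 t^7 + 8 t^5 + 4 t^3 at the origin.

The Hessian of f at 0 has rank 0. Corank 2; j^3 = t*(s + 2*t)^2 has shape L^2 M (L != M), so D-series; mu = 9 gives D_9.

D_{9}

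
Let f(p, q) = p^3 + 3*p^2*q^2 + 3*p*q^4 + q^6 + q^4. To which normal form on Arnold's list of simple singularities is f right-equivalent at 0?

E_{6}

The Hessian of f at 0 is [[0, 0], [0, 0]] with rank 0, so corank 2. A Groebner basis of the Jacobian ideal J(f) in C{p,q} is {p^3, p^2*q, p^2/2 + p*q^2, q^3}; counting standard monomials gives mu = 6. Corank 2; j^3 = p^3 is a perfect cube, so E-series; the 4-jet and mu = 6 give E_6.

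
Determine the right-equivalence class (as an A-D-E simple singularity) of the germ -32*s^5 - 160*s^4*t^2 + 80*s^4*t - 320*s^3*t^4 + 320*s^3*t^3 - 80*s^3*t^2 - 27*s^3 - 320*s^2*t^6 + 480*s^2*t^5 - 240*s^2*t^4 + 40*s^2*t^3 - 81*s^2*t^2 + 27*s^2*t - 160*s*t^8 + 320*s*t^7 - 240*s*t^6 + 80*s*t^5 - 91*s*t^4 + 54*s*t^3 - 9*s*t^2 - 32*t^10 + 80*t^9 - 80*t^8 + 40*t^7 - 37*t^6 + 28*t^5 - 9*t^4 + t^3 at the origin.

E_8

The Hessian of f at 0 is [[0, 0], [0, 0]] with rank 0, so corank 2. A Groebner basis of the Jacobian ideal J(f) in C{s,t} is {3*s^2/8 + s*t^3 + 3*s*t^2/4 - s*t/4 - t^3/4 + t^2/24, s^2 + 2*s*t^2 - 2*s*t/3 + t^4 - 2*t^3/3 + t^2/9, s^3 - s^2/12 - s*t^2/2 + s*t/18 + 7*t^3/54 - t^2/108, s^2*t - s^2/12 - 5*s*t^2/6 + s*t/18 + t^3/6 - t^2/108}; counting standard monomials gives mu = 8. Corank 2; j^3 = -(3*s - t)^3 is a perfect cube, so E-series; the 5-jet and mu = 8 give E_8.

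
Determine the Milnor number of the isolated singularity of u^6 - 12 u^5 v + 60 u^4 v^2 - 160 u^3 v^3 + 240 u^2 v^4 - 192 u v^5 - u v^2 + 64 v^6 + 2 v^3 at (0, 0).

7

The Hessian of f at 0 has rank 0. Corank 2; j^3 = -v^2*(u - 2*v) has shape L^2 M (L != M), so D-series; mu = 7 gives D_7.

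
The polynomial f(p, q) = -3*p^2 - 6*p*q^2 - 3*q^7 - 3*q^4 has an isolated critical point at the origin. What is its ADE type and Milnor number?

The Hessian of f at 0 has rank 1. Corank 1: A-series; mu = 6 gives A_6.

Type A_{6}, Milnor number mu = 6.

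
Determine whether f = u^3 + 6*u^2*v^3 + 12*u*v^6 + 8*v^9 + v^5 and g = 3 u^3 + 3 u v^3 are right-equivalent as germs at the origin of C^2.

No.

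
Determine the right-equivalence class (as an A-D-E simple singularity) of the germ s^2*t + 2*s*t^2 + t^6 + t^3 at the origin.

D_{7}

The Hessian of f at 0 has rank 0. Corank 2; j^3 = t*(s + t)^2 has shape L^2 M (L != M), so D-series; mu = 7 gives D_7.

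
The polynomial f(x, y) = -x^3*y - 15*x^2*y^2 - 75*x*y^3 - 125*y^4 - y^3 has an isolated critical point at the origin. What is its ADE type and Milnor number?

The Hessian of f at 0 is [[0, 0], [0, 0]] with rank 0, so corank 2. A Groebner basis of the Jacobian ideal J(f) in C{x,y} is {x^3 - 75*x*y^2 + 3*y^2, x^2*y + 10*x*y^2, y^3}; counting standard monomials gives mu = 7. Corank 2; j^3 = -y^3 is a perfect cube, so E-series; the 4-jet and mu = 7 give E_7.

Type E_{7}, Milnor number mu = 7.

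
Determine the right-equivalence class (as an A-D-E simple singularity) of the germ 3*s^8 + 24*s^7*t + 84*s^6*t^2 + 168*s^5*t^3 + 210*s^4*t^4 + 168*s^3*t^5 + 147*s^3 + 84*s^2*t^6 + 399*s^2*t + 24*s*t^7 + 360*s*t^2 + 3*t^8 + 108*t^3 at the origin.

The Hessian of f at 0 has rank 0. Corank 2; j^3 = 3*(s + t)*(7*s + 6*t)^2 has shape L^2 M (L != M), so D-series; mu = 9 gives D_9.

D_9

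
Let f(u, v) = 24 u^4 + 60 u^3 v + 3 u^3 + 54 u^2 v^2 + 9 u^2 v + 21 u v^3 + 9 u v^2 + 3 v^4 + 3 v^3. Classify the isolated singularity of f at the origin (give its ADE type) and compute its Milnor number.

The Hessian of f at 0 has rank 0. Corank 2; j^3 = 3*(u + v)^3 is a perfect cube, so E-series; the 4-jet and mu = 7 give E_7.

Type E7, Milnor number mu = 7.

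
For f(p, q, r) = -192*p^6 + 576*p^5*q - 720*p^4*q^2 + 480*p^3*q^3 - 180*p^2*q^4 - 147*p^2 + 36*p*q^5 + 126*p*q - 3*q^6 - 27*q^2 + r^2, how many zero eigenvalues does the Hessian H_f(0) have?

1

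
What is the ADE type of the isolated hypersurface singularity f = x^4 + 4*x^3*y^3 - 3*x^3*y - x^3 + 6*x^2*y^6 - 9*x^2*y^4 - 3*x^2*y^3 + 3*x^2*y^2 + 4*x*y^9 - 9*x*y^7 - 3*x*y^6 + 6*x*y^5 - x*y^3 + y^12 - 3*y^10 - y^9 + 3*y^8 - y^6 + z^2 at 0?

The Hessian of f at 0 is [[0, 0, 0], [0, 0, 0], [0, 0, 2]] with rank 1, so corank 2. A Groebner basis of the Jacobian ideal J(f) in C{x,y,z} is {3*x^2 + y^4 + y^3, x^3, x^2*y - x^2 - y^3/3, -2*x^2 + x*y^2 - 2*y^3/3, z}; counting standard monomials gives mu = 7. Corank 2; j^3 = -x^3 is a perfect cube, so E-series; the 4-jet and mu = 7 give E_7.

E_{7}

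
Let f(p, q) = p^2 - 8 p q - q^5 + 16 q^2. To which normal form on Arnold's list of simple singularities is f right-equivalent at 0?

A_4

The Hessian of f at 0 is [[2, -8], [-8, 32]] with rank 1, so corank 1. A Groebner basis of the Jacobian ideal J(f) in C{p,q} is {q^4, p - 4*q}; counting standard monomials gives mu = 4. Corank 1: A-series; mu = 4 gives A_4.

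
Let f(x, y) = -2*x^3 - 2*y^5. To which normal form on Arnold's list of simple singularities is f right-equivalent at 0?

The Hessian of f at 0 has rank 0. Corank 2; j^3 = -2*x^3 is a perfect cube, so E-series; the 5-jet and mu = 8 give E_8.

E_8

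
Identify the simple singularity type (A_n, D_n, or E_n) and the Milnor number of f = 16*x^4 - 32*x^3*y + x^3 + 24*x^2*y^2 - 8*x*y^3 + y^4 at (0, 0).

Type E6, Milnor number mu = 6.

The Hessian of f at 0 is [[0, 0], [0, 0]] with rank 0, so corank 2. A Groebner basis of the Jacobian ideal J(f) in C{x,y} is {y^4, x*y^2 - y^3/6, x^2}; counting standard monomials gives mu = 6. Corank 2; j^3 = x^3 is a perfect cube, so E-series; the 4-jet and mu = 6 give E_6.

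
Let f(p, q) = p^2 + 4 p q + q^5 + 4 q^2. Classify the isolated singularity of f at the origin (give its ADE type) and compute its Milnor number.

The Hessian of f at 0 has rank 1. Corank 1: A-series; mu = 4 gives A_4.

Type A4, Milnor number mu = 4.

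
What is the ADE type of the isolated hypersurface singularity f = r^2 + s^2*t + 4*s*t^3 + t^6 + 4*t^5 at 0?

D7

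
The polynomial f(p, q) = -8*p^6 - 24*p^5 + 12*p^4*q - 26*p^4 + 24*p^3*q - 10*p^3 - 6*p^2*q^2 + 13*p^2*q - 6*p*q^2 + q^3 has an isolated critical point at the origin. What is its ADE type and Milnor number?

The Hessian of f at 0 has rank 0. Corank 2; j^3 = -(2*p - q)*(5*p^2 - 4*p*q + q^2) splits into three distinct lines over C (the quadratic factor has nonzero discriminant), so D_4.

Type D_{4}, Milnor number mu = 4.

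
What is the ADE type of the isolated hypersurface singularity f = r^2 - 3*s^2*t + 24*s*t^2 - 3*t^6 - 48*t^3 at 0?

The Hessian of f at 0 has rank 1. Corank 2; j^3 = -3*t*(s - 4*t)^2 has shape L^2 M (L != M), so D-series; mu = 7 gives D_7.

D7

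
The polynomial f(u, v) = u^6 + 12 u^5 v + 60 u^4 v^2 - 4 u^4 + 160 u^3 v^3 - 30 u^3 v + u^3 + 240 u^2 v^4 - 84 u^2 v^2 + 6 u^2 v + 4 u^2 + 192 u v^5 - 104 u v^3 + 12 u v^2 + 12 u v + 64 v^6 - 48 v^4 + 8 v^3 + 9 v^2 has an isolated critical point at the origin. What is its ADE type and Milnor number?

Type A_2, Milnor number mu = 2.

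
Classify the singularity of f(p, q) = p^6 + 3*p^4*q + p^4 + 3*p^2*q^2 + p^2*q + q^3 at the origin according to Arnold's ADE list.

D_4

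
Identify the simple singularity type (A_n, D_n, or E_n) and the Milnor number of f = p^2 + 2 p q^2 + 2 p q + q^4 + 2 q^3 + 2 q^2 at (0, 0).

The Hessian of f at 0 is [[2, 2], [2, 4]] with rank 2, so corank 0. A Groebner basis of the Jacobian ideal J(f) in C{p,q} is {p, q}; counting standard monomials gives mu = 1. Corank 0: nondegenerate Morse point, so A_1.

Type A1, Milnor number mu = 1.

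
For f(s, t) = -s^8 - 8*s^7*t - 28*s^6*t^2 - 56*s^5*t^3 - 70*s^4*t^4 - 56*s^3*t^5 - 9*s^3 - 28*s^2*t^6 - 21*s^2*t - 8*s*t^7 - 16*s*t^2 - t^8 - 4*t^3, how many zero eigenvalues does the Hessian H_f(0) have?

Hessian at 0 has rank 0.

2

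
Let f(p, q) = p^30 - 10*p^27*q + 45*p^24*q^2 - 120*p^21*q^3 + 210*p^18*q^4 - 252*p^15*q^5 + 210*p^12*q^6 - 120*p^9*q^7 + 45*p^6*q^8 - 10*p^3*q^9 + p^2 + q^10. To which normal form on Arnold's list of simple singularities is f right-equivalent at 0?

The Hessian of f at 0 has rank 1. Corank 1: A-series; mu = 9 gives A_9.

A9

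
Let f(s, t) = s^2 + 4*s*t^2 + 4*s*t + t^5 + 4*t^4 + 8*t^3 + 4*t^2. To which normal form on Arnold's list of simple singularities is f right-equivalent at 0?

A_4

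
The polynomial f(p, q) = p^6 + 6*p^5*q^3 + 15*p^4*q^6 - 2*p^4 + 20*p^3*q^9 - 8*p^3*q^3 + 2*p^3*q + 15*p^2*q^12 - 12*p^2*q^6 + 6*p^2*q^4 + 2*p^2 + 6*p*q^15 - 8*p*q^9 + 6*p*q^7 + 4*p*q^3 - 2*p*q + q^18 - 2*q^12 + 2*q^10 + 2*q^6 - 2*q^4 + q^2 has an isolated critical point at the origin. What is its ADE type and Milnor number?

Type A_{1}, Milnor number mu = 1.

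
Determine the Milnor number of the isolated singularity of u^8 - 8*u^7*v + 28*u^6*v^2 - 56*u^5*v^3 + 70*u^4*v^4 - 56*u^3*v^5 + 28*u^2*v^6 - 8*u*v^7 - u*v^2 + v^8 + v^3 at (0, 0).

9

The Hessian of f at 0 has rank 0. Corank 2; j^3 = -v^2*(u - v) has shape L^2 M (L != M), so D-series; mu = 9 gives D_9.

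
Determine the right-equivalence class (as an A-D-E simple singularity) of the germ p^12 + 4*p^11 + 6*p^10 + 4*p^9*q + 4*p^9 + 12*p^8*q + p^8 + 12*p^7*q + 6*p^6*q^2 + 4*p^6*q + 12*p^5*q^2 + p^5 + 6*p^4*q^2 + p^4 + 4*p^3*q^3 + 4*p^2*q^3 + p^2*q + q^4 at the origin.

D_{5}

The Hessian of f at 0 has rank 0. Corank 2; j^3 = p^2*q has shape L^2 M (L != M), so D-series; mu = 5 gives D_5.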